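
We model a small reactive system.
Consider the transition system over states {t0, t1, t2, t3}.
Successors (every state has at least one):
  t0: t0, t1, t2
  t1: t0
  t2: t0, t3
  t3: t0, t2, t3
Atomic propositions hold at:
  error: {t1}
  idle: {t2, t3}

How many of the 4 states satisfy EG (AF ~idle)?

Sat(~idle) = {t0, t1}
AF ~idle: least fixpoint, start Z0 = {t0, t1}, add states with every successor in Z. Already a fixed point.
Sat(AF ~idle) = {t0, t1}
EG (AF ~idle): greatest fixpoint, start Z0 = {t0, t1}, keep only states in Sat with some successor in Z. Already a fixed point.
Sat(EG (AF ~idle)) = {t0, t1}
|Sat(EG (AF ~idle))| = |{t0, t1}| = 2.

2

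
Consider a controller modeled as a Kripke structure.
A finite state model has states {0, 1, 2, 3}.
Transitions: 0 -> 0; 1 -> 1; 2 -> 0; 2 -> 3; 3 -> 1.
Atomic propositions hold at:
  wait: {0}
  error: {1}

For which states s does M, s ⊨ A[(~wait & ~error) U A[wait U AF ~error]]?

{0, 2, 3}

Sat(~wait) = {1, 2, 3}
Sat(~error) = {0, 2, 3}
Sat(~wait & ~error) = {2, 3}
AF ~error: least fixpoint, start Z0 = {0, 2, 3}, add states with every successor in Z. Already a fixed point.
Sat(AF ~error) = {0, 2, 3}
A[wait U AF ~error]: least fixpoint, start Z0 = Sat(AF ~error) = {0, 2, 3}, add states in Sat(wait) with every successor in Z. Already a fixed point.
Sat(A[wait U AF ~error]) = {0, 2, 3}
A[(~wait & ~error) U A[wait U AF ~error]]: least fixpoint, start Z0 = Sat(A[wait U AF ~error]) = {0, 2, 3}, add states in Sat(~wait & ~error) with every successor in Z. Already a fixed point.
Sat(A[(~wait & ~error) U A[wait U AF ~error]]) = {0, 2, 3}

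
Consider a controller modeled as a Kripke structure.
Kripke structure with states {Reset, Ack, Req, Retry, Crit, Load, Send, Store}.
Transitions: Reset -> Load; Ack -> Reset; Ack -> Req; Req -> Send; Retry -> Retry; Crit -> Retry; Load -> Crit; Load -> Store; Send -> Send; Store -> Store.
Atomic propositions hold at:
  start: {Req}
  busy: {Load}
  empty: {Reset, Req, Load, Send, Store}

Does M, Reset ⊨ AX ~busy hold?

Sat(~busy) = {Reset, Ack, Req, Retry, Crit, Send, Store}
Sat(AX ~busy) = {s : every successor in {Reset, Ack, Req, Retry, Crit, Send, Store}} = {Ack, Req, Retry, Crit, Load, Send, Store}
Reset ∉ Sat(AX ~busy) = {Ack, Req, Retry, Crit, Load, Send, Store}, so the formula does not hold at Reset.

No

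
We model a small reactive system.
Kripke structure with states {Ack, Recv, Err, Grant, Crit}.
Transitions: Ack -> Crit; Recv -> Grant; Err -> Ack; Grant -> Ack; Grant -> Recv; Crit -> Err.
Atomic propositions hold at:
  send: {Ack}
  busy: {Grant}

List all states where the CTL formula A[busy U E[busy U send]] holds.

{Ack, Grant}

E[busy U send]: least fixpoint, start Z0 = Sat(send) = {Ack}, add states in Sat(busy) with some successor in Z. Z1 = {Ack, Grant}; fixed.
Sat(E[busy U send]) = {Ack, Grant}
A[busy U E[busy U send]]: least fixpoint, start Z0 = Sat(E[busy U send]) = {Ack, Grant}, add states in Sat(busy) with every successor in Z. Already a fixed point.
Sat(A[busy U E[busy U send]]) = {Ack, Grant}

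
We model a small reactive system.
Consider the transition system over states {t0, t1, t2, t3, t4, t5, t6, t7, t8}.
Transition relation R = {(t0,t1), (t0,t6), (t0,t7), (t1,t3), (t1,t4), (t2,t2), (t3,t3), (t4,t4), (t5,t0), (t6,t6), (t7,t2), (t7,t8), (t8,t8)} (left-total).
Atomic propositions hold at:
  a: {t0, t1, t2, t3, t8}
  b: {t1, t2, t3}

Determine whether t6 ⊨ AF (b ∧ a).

No

Sat(b ∧ a) = {t1, t2, t3}
AF (b ∧ a): least fixpoint, start Z0 = {t1, t2, t3}, add states with every successor in Z. Already a fixed point.
Sat(AF (b ∧ a)) = {t1, t2, t3}
t6 ∉ Sat(AF (b ∧ a)) = {t1, t2, t3}, so the formula does not hold at t6.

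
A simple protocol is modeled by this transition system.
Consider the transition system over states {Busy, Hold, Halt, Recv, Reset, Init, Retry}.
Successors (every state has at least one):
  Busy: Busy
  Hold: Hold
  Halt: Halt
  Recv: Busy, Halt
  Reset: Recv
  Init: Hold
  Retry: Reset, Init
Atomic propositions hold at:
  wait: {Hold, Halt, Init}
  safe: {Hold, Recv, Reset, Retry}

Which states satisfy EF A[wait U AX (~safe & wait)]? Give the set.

Sat(~safe) = {Busy, Halt, Init}
Sat(~safe & wait) = {Halt, Init}
Sat(AX (~safe & wait)) = {s : every successor in {Halt, Init}} = {Halt}
A[wait U AX (~safe & wait)]: least fixpoint, start Z0 = Sat(AX (~safe & wait)) = {Halt}, add states in Sat(wait) with every successor in Z. Already a fixed point.
Sat(A[wait U AX (~safe & wait)]) = {Halt}
EF A[wait U AX (~safe & wait)]: least fixpoint, start Z0 = {Halt}, add states with some successor in Z. Z1 = {Halt, Recv}; Z2 = {Halt, Recv, Reset}; Z3 = {Halt, Recv, Reset, Retry}; fixed.
Sat(EF A[wait U AX (~safe & wait)]) = {Halt, Recv, Reset, Retry}

{Halt, Recv, Reset, Retry}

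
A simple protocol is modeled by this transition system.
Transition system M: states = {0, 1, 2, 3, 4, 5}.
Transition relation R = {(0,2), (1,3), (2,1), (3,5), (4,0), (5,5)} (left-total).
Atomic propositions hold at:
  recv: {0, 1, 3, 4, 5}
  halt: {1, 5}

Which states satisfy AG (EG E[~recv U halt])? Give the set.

Sat(~recv) = {2}
E[~recv U halt]: least fixpoint, start Z0 = Sat(halt) = {1, 5}, add states in Sat(~recv) with some successor in Z. Z1 = {1, 2, 5}; fixed.
Sat(E[~recv U halt]) = {1, 2, 5}
EG E[~recv U halt]: greatest fixpoint, start Z0 = {1, 2, 5}, keep only states in Sat with some successor in Z. Z1 = {2, 5}; Z2 = {5}; fixed.
Sat(EG E[~recv U halt]) = {5}
AG (EG E[~recv U halt]): greatest fixpoint, start Z0 = {5}, keep only states in Sat with every successor in Z. Already a fixed point.
Sat(AG (EG E[~recv U halt])) = {5}

{5}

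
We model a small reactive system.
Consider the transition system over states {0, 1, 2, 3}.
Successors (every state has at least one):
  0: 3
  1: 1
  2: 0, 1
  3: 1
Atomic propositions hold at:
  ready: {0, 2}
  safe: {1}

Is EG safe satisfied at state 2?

No

EG safe: greatest fixpoint, start Z0 = {1}, keep only states in Sat with some successor in Z. Already a fixed point.
Sat(EG safe) = {1}
2 ∉ Sat(EG safe) = {1}, so the formula does not hold at 2.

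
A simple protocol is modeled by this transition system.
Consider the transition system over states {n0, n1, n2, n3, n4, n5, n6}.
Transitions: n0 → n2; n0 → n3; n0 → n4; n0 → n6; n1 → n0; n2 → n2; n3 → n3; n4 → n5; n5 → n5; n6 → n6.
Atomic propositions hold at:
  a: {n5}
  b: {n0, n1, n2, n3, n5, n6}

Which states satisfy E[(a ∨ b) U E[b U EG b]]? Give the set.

Sat(a ∨ b) = {n0, n1, n2, n3, n5, n6}
EG b: greatest fixpoint, start Z0 = {n0, n1, n2, n3, n5, n6}, keep only states in Sat with some successor in Z. Already a fixed point.
Sat(EG b) = {n0, n1, n2, n3, n5, n6}
E[b U EG b]: least fixpoint, start Z0 = Sat(EG b) = {n0, n1, n2, n3, n5, n6}, add states in Sat(b) with some successor in Z. Already a fixed point.
Sat(E[b U EG b]) = {n0, n1, n2, n3, n5, n6}
E[(a ∨ b) U E[b U EG b]]: least fixpoint, start Z0 = Sat(E[b U EG b]) = {n0, n1, n2, n3, n5, n6}, add states in Sat(a ∨ b) with some successor in Z. Already a fixed point.
Sat(E[(a ∨ b) U E[b U EG b]]) = {n0, n1, n2, n3, n5, n6}

{n0, n1, n2, n3, n5, n6}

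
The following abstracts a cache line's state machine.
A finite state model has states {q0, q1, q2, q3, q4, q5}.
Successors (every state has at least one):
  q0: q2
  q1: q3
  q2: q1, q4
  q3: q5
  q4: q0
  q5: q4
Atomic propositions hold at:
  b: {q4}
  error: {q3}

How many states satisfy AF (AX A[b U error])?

A[b U error]: least fixpoint, start Z0 = Sat(error) = {q3}, add states in Sat(b) with every successor in Z. Already a fixed point.
Sat(A[b U error]) = {q3}
Sat(AX A[b U error]) = {s : every successor in {q3}} = {q1}
AF (AX A[b U error]): least fixpoint, start Z0 = {q1}, add states with every successor in Z. Already a fixed point.
Sat(AF (AX A[b U error])) = {q1}
|Sat(AF (AX A[b U error]))| = |{q1}| = 1.

1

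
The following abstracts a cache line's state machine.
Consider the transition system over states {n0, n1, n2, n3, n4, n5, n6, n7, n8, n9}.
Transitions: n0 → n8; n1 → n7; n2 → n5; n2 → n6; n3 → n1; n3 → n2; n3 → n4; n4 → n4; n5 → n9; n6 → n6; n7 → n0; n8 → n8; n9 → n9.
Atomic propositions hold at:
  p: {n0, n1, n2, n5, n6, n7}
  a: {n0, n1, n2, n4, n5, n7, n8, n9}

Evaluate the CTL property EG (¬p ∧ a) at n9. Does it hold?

Sat(¬p) = {n3, n4, n8, n9}
Sat(¬p ∧ a) = {n4, n8, n9}
EG (¬p ∧ a): greatest fixpoint, start Z0 = {n4, n8, n9}, keep only states in Sat with some successor in Z. Already a fixed point.
Sat(EG (¬p ∧ a)) = {n4, n8, n9}
n9 ∈ Sat(EG (¬p ∧ a)) = {n4, n8, n9}, so the formula holds at n9.

Yes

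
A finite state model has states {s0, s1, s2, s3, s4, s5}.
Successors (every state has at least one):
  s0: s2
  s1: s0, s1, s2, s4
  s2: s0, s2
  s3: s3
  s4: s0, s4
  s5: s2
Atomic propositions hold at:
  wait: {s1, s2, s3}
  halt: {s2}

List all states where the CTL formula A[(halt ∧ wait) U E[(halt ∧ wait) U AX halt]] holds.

Sat(halt ∧ wait) = {s2}
Sat(AX halt) = {s : every successor in {s2}} = {s0, s5}
E[(halt ∧ wait) U AX halt]: least fixpoint, start Z0 = Sat(AX halt) = {s0, s5}, add states in Sat(halt ∧ wait) with some successor in Z. Z1 = {s0, s2, s5}; fixed.
Sat(E[(halt ∧ wait) U AX halt]) = {s0, s2, s5}
A[(halt ∧ wait) U E[(halt ∧ wait) U AX halt]]: least fixpoint, start Z0 = Sat(E[(halt ∧ wait) U AX halt]) = {s0, s2, s5}, add states in Sat(halt ∧ wait) with every successor in Z. Already a fixed point.
Sat(A[(halt ∧ wait) U E[(halt ∧ wait) U AX halt]]) = {s0, s2, s5}

{s0, s2, s5}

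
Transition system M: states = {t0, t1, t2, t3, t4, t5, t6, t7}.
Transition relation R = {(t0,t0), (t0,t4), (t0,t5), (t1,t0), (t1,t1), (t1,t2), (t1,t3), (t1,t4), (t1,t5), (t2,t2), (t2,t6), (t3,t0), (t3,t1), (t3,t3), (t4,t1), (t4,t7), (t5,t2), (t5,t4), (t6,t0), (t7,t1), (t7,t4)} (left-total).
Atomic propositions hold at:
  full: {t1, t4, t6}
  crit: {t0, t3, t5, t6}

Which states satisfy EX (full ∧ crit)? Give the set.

{t2}

Sat(full ∧ crit) = {t6}
Sat(EX (full ∧ crit)) = {s : some successor in {t6}} = {t2}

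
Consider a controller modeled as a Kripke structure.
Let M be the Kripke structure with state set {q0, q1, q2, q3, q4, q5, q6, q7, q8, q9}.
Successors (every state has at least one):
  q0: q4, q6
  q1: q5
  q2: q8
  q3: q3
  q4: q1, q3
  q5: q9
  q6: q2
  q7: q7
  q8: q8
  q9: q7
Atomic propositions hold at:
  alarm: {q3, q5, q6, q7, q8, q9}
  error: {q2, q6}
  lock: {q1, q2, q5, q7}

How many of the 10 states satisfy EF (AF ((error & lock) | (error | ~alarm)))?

Sat(error & lock) = {q2}
Sat(~alarm) = {q0, q1, q2, q4}
Sat(error | ~alarm) = {q0, q1, q2, q4, q6}
Sat((error & lock) | (error | ~alarm)) = {q0, q1, q2, q4, q6}
AF ((error & lock) | (error | ~alarm)): least fixpoint, start Z0 = {q0, q1, q2, q4, q6}, add states with every successor in Z. Already a fixed point.
Sat(AF ((error & lock) | (error | ~alarm))) = {q0, q1, q2, q4, q6}
EF (AF ((error & lock) | (error | ~alarm))): least fixpoint, start Z0 = {q0, q1, q2, q4, q6}, add states with some successor in Z. Already a fixed point.
Sat(EF (AF ((error & lock) | (error | ~alarm)))) = {q0, q1, q2, q4, q6}
|Sat(EF (AF ((error & lock) | (error | ~alarm))))| = |{q0, q1, q2, q4, q6}| = 5.

5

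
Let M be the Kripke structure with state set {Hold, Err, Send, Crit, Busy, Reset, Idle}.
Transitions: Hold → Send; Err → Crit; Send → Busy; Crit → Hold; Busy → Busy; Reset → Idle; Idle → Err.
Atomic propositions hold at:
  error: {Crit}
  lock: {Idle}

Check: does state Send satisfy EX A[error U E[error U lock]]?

E[error U lock]: least fixpoint, start Z0 = Sat(lock) = {Idle}, add states in Sat(error) with some successor in Z. Already a fixed point.
Sat(E[error U lock]) = {Idle}
A[error U E[error U lock]]: least fixpoint, start Z0 = Sat(E[error U lock]) = {Idle}, add states in Sat(error) with every successor in Z. Already a fixed point.
Sat(A[error U E[error U lock]]) = {Idle}
Sat(EX A[error U E[error U lock]]) = {s : some successor in {Idle}} = {Reset}
Send ∉ Sat(EX A[error U E[error U lock]]) = {Reset}, so the formula does not hold at Send.

No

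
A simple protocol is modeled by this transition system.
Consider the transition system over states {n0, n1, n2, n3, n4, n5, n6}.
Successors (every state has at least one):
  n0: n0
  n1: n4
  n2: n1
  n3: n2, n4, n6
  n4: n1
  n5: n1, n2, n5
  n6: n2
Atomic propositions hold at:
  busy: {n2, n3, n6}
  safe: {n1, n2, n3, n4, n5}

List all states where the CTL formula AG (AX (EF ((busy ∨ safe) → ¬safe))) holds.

{n0}

Sat(busy ∨ safe) = {n1, n2, n3, n4, n5, n6}
Sat(¬safe) = {n0, n6}
Sat((busy ∨ safe) → ¬safe) = {n0, n6}
EF ((busy ∨ safe) → ¬safe): least fixpoint, start Z0 = {n0, n6}, add states with some successor in Z. Z1 = {n0, n3, n6}; fixed.
Sat(EF ((busy ∨ safe) → ¬safe)) = {n0, n3, n6}
Sat(AX (EF ((busy ∨ safe) → ¬safe))) = {s : every successor in {n0, n3, n6}} = {n0}
AG (AX (EF ((busy ∨ safe) → ¬safe))): greatest fixpoint, start Z0 = {n0}, keep only states in Sat with every successor in Z. Already a fixed point.
Sat(AG (AX (EF ((busy ∨ safe) → ¬safe)))) = {n0}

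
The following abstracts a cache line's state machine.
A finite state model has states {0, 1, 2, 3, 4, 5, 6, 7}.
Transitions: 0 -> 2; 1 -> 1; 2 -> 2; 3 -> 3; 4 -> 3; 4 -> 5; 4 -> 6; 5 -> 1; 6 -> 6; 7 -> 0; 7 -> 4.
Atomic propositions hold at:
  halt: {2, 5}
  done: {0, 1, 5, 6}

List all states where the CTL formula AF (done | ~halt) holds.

Sat(~halt) = {0, 1, 3, 4, 6, 7}
Sat(done | ~halt) = {0, 1, 3, 4, 5, 6, 7}
AF (done | ~halt): least fixpoint, start Z0 = {0, 1, 3, 4, 5, 6, 7}, add states with every successor in Z. Already a fixed point.
Sat(AF (done | ~halt)) = {0, 1, 3, 4, 5, 6, 7}

{0, 1, 3, 4, 5, 6, 7}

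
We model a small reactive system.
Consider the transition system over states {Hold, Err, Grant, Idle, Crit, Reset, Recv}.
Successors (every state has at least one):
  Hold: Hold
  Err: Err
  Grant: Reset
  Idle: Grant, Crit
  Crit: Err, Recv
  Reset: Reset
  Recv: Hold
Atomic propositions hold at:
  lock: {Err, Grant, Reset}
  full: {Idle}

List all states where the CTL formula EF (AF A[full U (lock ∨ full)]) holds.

Sat(lock ∨ full) = {Err, Grant, Idle, Reset}
A[full U (lock ∨ full)]: least fixpoint, start Z0 = Sat((lock ∨ full)) = {Err, Grant, Idle, Reset}, add states in Sat(full) with every successor in Z. Already a fixed point.
Sat(A[full U (lock ∨ full)]) = {Err, Grant, Idle, Reset}
AF A[full U (lock ∨ full)]: least fixpoint, start Z0 = {Err, Grant, Idle, Reset}, add states with every successor in Z. Already a fixed point.
Sat(AF A[full U (lock ∨ full)]) = {Err, Grant, Idle, Reset}
EF (AF A[full U (lock ∨ full)]): least fixpoint, start Z0 = {Err, Grant, Idle, Reset}, add states with some successor in Z. Z1 = {Err, Grant, Idle, Crit, Reset}; fixed.
Sat(EF (AF A[full U (lock ∨ full)])) = {Err, Grant, Idle, Crit, Reset}

{Err, Grant, Idle, Crit, Reset}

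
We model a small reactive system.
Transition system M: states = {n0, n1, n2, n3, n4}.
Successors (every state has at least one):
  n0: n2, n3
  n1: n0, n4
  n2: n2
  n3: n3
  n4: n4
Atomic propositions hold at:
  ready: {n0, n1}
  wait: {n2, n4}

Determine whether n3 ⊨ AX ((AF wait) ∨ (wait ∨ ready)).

No

AF wait: least fixpoint, start Z0 = {n2, n4}, add states with every successor in Z. Already a fixed point.
Sat(AF wait) = {n2, n4}
Sat(wait ∨ ready) = {n0, n1, n2, n4}
Sat((AF wait) ∨ (wait ∨ ready)) = {n0, n1, n2, n4}
Sat(AX ((AF wait) ∨ (wait ∨ ready))) = {s : every successor in {n0, n1, n2, n4}} = {n1, n2, n4}
n3 ∉ Sat(AX ((AF wait) ∨ (wait ∨ ready))) = {n1, n2, n4}, so the formula does not hold at n3.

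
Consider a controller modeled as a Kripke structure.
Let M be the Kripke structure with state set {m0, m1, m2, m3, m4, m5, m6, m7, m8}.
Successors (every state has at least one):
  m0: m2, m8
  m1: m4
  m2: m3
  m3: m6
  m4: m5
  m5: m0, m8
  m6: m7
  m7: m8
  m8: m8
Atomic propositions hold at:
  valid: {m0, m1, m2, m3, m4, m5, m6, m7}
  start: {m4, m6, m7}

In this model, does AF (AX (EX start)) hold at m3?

Yes

Sat(EX start) = {s : some successor in {m4, m6, m7}} = {m1, m3, m6}
Sat(AX (EX start)) = {s : every successor in {m1, m3, m6}} = {m2, m3}
AF (AX (EX start)): least fixpoint, start Z0 = {m2, m3}, add states with every successor in Z. Already a fixed point.
Sat(AF (AX (EX start))) = {m2, m3}
m3 ∈ Sat(AF (AX (EX start))) = {m2, m3}, so the formula holds at m3.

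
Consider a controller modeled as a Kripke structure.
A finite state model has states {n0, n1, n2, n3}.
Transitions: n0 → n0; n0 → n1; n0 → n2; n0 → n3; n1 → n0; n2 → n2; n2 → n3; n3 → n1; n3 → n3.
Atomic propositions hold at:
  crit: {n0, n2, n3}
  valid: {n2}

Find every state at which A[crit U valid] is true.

A[crit U valid]: least fixpoint, start Z0 = Sat(valid) = {n2}, add states in Sat(crit) with every successor in Z. Already a fixed point.
Sat(A[crit U valid]) = {n2}

{n2}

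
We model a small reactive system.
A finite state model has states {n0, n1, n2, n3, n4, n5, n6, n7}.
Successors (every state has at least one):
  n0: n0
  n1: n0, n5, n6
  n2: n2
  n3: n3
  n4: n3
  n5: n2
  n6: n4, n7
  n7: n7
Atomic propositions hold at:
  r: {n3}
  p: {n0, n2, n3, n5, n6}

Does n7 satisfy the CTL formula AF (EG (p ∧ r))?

Sat(p ∧ r) = {n3}
EG (p ∧ r): greatest fixpoint, start Z0 = {n3}, keep only states in Sat with some successor in Z. Already a fixed point.
Sat(EG (p ∧ r)) = {n3}
AF (EG (p ∧ r)): least fixpoint, start Z0 = {n3}, add states with every successor in Z. Z1 = {n3, n4}; fixed.
Sat(AF (EG (p ∧ r))) = {n3, n4}
n7 ∉ Sat(AF (EG (p ∧ r))) = {n3, n4}, so the formula does not hold at n7.

No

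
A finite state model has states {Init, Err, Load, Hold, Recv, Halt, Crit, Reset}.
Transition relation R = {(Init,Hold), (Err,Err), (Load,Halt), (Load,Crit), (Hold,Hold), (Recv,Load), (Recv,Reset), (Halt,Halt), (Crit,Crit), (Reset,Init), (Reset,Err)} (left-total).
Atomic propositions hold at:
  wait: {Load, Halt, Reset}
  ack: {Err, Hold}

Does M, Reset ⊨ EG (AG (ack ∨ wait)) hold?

No

Sat(ack ∨ wait) = {Err, Load, Hold, Halt, Reset}
AG (ack ∨ wait): greatest fixpoint, start Z0 = {Err, Load, Hold, Halt, Reset}, keep only states in Sat with every successor in Z. Z1 = {Err, Hold, Halt}; fixed.
Sat(AG (ack ∨ wait)) = {Err, Hold, Halt}
EG (AG (ack ∨ wait)): greatest fixpoint, start Z0 = {Err, Hold, Halt}, keep only states in Sat with some successor in Z. Already a fixed point.
Sat(EG (AG (ack ∨ wait))) = {Err, Hold, Halt}
Reset ∉ Sat(EG (AG (ack ∨ wait))) = {Err, Hold, Halt}, so the formula does not hold at Reset.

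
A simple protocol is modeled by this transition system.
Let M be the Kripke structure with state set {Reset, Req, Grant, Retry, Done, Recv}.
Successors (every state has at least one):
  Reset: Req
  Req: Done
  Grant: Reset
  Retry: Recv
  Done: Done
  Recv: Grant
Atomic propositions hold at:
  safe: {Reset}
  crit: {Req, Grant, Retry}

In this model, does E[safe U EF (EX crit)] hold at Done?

No

Sat(EX crit) = {s : some successor in {Req, Grant, Retry}} = {Reset, Recv}
EF (EX crit): least fixpoint, start Z0 = {Reset, Recv}, add states with some successor in Z. Z1 = {Reset, Grant, Retry, Recv}; fixed.
Sat(EF (EX crit)) = {Reset, Grant, Retry, Recv}
E[safe U EF (EX crit)]: least fixpoint, start Z0 = Sat(EF (EX crit)) = {Reset, Grant, Retry, Recv}, add states in Sat(safe) with some successor in Z. Already a fixed point.
Sat(E[safe U EF (EX crit)]) = {Reset, Grant, Retry, Recv}
Done ∉ Sat(E[safe U EF (EX crit)]) = {Reset, Grant, Retry, Recv}, so the formula does not hold at Done.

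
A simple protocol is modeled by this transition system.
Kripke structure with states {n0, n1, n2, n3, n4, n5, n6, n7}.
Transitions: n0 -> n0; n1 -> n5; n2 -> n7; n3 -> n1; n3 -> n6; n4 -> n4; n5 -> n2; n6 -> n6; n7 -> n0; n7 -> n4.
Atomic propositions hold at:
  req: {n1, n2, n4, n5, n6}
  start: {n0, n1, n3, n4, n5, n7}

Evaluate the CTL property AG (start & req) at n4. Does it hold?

Yes

Sat(start & req) = {n1, n4, n5}
AG (start & req): greatest fixpoint, start Z0 = {n1, n4, n5}, keep only states in Sat with every successor in Z. Z1 = {n1, n4}; Z2 = {n4}; fixed.
Sat(AG (start & req)) = {n4}
n4 ∈ Sat(AG (start & req)) = {n4}, so the formula holds at n4.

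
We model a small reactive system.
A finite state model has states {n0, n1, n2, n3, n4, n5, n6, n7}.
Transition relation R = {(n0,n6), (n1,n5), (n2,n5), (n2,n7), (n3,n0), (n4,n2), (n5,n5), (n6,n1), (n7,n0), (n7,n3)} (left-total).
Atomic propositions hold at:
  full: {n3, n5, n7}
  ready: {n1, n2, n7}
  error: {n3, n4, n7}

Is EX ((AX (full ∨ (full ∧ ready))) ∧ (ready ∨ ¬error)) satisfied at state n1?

Sat(full ∧ ready) = {n7}
Sat(full ∨ (full ∧ ready)) = {n3, n5, n7}
Sat(AX (full ∨ (full ∧ ready))) = {s : every successor in {n3, n5, n7}} = {n1, n2, n5}
Sat(¬error) = {n0, n1, n2, n5, n6}
Sat(ready ∨ ¬error) = {n0, n1, n2, n5, n6, n7}
Sat((AX (full ∨ (full ∧ ready))) ∧ (ready ∨ ¬error)) = {n1, n2, n5}
Sat(EX ((AX (full ∨ (full ∧ ready))) ∧ (ready ∨ ¬error))) = {s : some successor in {n1, n2, n5}} = {n1, n2, n4, n5, n6}
n1 ∈ Sat(EX ((AX (full ∨ (full ∧ ready))) ∧ (ready ∨ ¬error))) = {n1, n2, n4, n5, n6}, so the formula holds at n1.

Yes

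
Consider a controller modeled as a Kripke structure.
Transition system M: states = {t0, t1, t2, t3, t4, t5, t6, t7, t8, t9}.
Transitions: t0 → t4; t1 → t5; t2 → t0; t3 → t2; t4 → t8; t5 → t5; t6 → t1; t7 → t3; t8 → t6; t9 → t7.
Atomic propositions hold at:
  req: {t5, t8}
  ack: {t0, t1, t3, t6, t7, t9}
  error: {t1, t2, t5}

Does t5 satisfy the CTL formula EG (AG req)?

Yes

AG req: greatest fixpoint, start Z0 = {t5, t8}, keep only states in Sat with every successor in Z. Z1 = {t5}; fixed.
Sat(AG req) = {t5}
EG (AG req): greatest fixpoint, start Z0 = {t5}, keep only states in Sat with some successor in Z. Already a fixed point.
Sat(EG (AG req)) = {t5}
t5 ∈ Sat(EG (AG req)) = {t5}, so the formula holds at t5.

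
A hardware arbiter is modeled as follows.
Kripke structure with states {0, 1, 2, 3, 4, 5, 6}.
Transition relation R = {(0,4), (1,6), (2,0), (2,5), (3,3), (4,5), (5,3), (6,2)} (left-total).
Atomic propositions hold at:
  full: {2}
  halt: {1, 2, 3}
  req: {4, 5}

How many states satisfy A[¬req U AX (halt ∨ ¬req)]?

Sat(¬req) = {0, 1, 2, 3, 6}
Sat(halt ∨ ¬req) = {0, 1, 2, 3, 6}
Sat(AX (halt ∨ ¬req)) = {s : every successor in {0, 1, 2, 3, 6}} = {1, 3, 5, 6}
A[¬req U AX (halt ∨ ¬req)]: least fixpoint, start Z0 = Sat(AX (halt ∨ ¬req)) = {1, 3, 5, 6}, add states in Sat(¬req) with every successor in Z. Already a fixed point.
Sat(A[¬req U AX (halt ∨ ¬req)]) = {1, 3, 5, 6}
|Sat(A[¬req U AX (halt ∨ ¬req)])| = |{1, 3, 5, 6}| = 4.

4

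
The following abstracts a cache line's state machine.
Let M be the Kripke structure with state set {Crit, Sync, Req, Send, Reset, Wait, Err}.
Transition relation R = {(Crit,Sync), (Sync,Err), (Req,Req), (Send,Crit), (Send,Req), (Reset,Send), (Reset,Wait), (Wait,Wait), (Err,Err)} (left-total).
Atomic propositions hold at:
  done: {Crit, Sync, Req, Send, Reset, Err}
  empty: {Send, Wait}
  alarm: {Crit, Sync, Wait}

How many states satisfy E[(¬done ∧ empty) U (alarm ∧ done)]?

Sat(¬done) = {Wait}
Sat(¬done ∧ empty) = {Wait}
Sat(alarm ∧ done) = {Crit, Sync}
E[(¬done ∧ empty) U (alarm ∧ done)]: least fixpoint, start Z0 = Sat((alarm ∧ done)) = {Crit, Sync}, add states in Sat(¬done ∧ empty) with some successor in Z. Already a fixed point.
Sat(E[(¬done ∧ empty) U (alarm ∧ done)]) = {Crit, Sync}
|Sat(E[(¬done ∧ empty) U (alarm ∧ done)])| = |{Crit, Sync}| = 2.

2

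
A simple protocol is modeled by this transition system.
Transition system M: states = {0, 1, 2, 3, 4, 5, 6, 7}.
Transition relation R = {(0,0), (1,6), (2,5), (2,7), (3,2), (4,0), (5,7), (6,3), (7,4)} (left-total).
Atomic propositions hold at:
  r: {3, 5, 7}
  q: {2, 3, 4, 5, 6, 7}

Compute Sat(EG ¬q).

Sat(¬q) = {0, 1}
EG ¬q: greatest fixpoint, start Z0 = {0, 1}, keep only states in Sat with some successor in Z. Z1 = {0}; fixed.
Sat(EG ¬q) = {0}

{0}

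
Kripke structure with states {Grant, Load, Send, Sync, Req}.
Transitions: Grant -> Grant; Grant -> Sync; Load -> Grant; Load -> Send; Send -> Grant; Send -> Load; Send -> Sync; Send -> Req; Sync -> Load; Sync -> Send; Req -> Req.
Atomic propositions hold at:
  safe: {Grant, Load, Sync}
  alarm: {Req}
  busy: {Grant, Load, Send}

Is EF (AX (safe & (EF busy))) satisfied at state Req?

EF busy: least fixpoint, start Z0 = {Grant, Load, Send}, add states with some successor in Z. Z1 = {Grant, Load, Send, Sync}; fixed.
Sat(EF busy) = {Grant, Load, Send, Sync}
Sat(safe & (EF busy)) = {Grant, Load, Sync}
Sat(AX (safe & (EF busy))) = {s : every successor in {Grant, Load, Sync}} = {Grant}
EF (AX (safe & (EF busy))): least fixpoint, start Z0 = {Grant}, add states with some successor in Z. Z1 = {Grant, Load, Send}; Z2 = {Grant, Load, Send, Sync}; fixed.
Sat(EF (AX (safe & (EF busy)))) = {Grant, Load, Send, Sync}
Req ∉ Sat(EF (AX (safe & (EF busy)))) = {Grant, Load, Send, Sync}, so the formula does not hold at Req.

No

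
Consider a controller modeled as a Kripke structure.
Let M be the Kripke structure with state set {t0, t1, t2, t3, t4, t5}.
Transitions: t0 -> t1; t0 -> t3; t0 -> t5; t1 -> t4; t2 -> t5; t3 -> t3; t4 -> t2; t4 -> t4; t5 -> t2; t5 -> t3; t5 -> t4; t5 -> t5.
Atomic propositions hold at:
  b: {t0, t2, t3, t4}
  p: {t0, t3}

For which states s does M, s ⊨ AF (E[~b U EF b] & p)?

Sat(~b) = {t1, t5}
EF b: least fixpoint, start Z0 = {t0, t2, t3, t4}, add states with some successor in Z. Z1 = {t0, t1, t2, t3, t4, t5}; fixed.
Sat(EF b) = {t0, t1, t2, t3, t4, t5}
E[~b U EF b]: least fixpoint, start Z0 = Sat(EF b) = {t0, t1, t2, t3, t4, t5}, add states in Sat(~b) with some successor in Z. Already a fixed point.
Sat(E[~b U EF b]) = {t0, t1, t2, t3, t4, t5}
Sat(E[~b U EF b] & p) = {t0, t3}
AF (E[~b U EF b] & p): least fixpoint, start Z0 = {t0, t3}, add states with every successor in Z. Already a fixed point.
Sat(AF (E[~b U EF b] & p)) = {t0, t3}

{t0, t3}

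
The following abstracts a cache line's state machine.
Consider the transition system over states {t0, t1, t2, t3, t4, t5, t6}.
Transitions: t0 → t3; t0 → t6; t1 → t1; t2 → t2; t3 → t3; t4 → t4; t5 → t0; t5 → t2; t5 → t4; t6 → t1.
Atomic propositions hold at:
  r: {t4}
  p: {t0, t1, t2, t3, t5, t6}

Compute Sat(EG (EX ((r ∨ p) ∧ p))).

Sat(r ∨ p) = {t0, t1, t2, t3, t4, t5, t6}
Sat((r ∨ p) ∧ p) = {t0, t1, t2, t3, t5, t6}
Sat(EX ((r ∨ p) ∧ p)) = {s : some successor in {t0, t1, t2, t3, t5, t6}} = {t0, t1, t2, t3, t5, t6}
EG (EX ((r ∨ p) ∧ p)): greatest fixpoint, start Z0 = {t0, t1, t2, t3, t5, t6}, keep only states in Sat with some successor in Z. Already a fixed point.
Sat(EG (EX ((r ∨ p) ∧ p))) = {t0, t1, t2, t3, t5, t6}

{t0, t1, t2, t3, t5, t6}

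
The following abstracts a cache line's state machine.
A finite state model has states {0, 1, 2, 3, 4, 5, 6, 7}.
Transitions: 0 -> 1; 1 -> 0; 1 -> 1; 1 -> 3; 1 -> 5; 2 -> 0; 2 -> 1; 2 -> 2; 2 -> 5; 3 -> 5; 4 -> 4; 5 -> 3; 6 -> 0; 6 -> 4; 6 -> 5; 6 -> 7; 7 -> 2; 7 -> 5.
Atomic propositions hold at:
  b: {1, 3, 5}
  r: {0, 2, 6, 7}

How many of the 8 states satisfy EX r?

4

Sat(EX r) = {s : some successor in {0, 2, 6, 7}} = {1, 2, 6, 7}
|Sat(EX r)| = |{1, 2, 6, 7}| = 4.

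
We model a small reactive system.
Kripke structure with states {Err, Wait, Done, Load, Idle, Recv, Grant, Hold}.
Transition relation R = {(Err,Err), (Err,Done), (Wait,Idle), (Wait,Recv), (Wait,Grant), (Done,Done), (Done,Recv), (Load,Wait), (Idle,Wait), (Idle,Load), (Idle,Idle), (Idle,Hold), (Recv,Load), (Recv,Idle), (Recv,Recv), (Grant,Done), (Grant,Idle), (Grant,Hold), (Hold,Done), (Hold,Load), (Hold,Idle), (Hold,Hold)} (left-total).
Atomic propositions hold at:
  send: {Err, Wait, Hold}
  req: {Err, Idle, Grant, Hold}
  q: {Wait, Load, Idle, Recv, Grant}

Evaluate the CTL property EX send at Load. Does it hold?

Yes

Sat(EX send) = {s : some successor in {Err, Wait, Hold}} = {Err, Load, Idle, Grant, Hold}
Load ∈ Sat(EX send) = {Err, Load, Idle, Grant, Hold}, so the formula holds at Load.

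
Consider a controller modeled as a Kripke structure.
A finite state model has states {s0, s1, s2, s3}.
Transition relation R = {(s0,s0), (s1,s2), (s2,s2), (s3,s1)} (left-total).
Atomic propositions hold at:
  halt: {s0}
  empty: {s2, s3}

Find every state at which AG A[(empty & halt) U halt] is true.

{s0}

Sat(empty & halt) = ∅
A[(empty & halt) U halt]: least fixpoint, start Z0 = Sat(halt) = {s0}, add states in Sat(empty & halt) with every successor in Z. Already a fixed point.
Sat(A[(empty & halt) U halt]) = {s0}
AG A[(empty & halt) U halt]: greatest fixpoint, start Z0 = {s0}, keep only states in Sat with every successor in Z. Already a fixed point.
Sat(AG A[(empty & halt) U halt]) = {s0}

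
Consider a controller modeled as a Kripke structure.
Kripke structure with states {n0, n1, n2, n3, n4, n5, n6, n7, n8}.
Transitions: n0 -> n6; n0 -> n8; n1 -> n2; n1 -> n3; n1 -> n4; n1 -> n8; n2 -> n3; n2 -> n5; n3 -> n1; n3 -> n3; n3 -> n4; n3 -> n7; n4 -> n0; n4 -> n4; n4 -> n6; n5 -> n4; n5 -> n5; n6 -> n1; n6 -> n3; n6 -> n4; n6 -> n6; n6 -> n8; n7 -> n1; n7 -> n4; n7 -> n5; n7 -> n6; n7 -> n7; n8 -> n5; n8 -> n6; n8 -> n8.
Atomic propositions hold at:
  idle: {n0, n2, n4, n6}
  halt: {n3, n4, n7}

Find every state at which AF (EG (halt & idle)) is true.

Sat(halt & idle) = {n4}
EG (halt & idle): greatest fixpoint, start Z0 = {n4}, keep only states in Sat with some successor in Z. Already a fixed point.
Sat(EG (halt & idle)) = {n4}
AF (EG (halt & idle)): least fixpoint, start Z0 = {n4}, add states with every successor in Z. Already a fixed point.
Sat(AF (EG (halt & idle))) = {n4}

{n4}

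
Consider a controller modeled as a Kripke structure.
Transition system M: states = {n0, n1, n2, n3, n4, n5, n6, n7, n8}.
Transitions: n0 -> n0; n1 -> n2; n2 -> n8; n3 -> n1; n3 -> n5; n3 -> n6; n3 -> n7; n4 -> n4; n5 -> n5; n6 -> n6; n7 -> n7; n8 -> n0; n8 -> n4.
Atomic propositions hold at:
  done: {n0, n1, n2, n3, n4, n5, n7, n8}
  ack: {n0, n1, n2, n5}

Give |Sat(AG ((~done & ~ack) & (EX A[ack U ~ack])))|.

Sat(~done) = {n6}
Sat(~ack) = {n3, n4, n6, n7, n8}
Sat(~done & ~ack) = {n6}
A[ack U ~ack]: least fixpoint, start Z0 = Sat(~ack) = {n3, n4, n6, n7, n8}, add states in Sat(ack) with every successor in Z. Z1 = {n2, n3, n4, n6, n7, n8}; Z2 = {n1, n2, n3, n4, n6, n7, n8}; fixed.
Sat(A[ack U ~ack]) = {n1, n2, n3, n4, n6, n7, n8}
Sat(EX A[ack U ~ack]) = {s : some successor in {n1, n2, n3, n4, n6, n7, n8}} = {n1, n2, n3, n4, n6, n7, n8}
Sat((~done & ~ack) & (EX A[ack U ~ack])) = {n6}
AG ((~done & ~ack) & (EX A[ack U ~ack])): greatest fixpoint, start Z0 = {n6}, keep only states in Sat with every successor in Z. Already a fixed point.
Sat(AG ((~done & ~ack) & (EX A[ack U ~ack]))) = {n6}
|Sat(AG ((~done & ~ack) & (EX A[ack U ~ack])))| = |{n6}| = 1.

1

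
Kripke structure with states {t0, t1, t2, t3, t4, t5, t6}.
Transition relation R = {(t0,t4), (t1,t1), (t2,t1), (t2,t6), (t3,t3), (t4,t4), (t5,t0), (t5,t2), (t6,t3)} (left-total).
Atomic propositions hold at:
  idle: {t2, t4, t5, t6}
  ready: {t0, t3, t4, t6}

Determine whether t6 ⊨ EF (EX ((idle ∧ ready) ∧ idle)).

No

Sat(idle ∧ ready) = {t4, t6}
Sat((idle ∧ ready) ∧ idle) = {t4, t6}
Sat(EX ((idle ∧ ready) ∧ idle)) = {s : some successor in {t4, t6}} = {t0, t2, t4}
EF (EX ((idle ∧ ready) ∧ idle)): least fixpoint, start Z0 = {t0, t2, t4}, add states with some successor in Z. Z1 = {t0, t2, t4, t5}; fixed.
Sat(EF (EX ((idle ∧ ready) ∧ idle))) = {t0, t2, t4, t5}
t6 ∉ Sat(EF (EX ((idle ∧ ready) ∧ idle))) = {t0, t2, t4, t5}, so the formula does not hold at t6.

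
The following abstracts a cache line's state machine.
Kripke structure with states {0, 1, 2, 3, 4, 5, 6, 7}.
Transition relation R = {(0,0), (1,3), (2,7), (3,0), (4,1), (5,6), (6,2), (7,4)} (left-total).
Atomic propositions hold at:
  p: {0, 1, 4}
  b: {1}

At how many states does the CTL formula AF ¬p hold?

Sat(¬p) = {2, 3, 5, 6, 7}
AF ¬p: least fixpoint, start Z0 = {2, 3, 5, 6, 7}, add states with every successor in Z. Z1 = {1, 2, 3, 5, 6, 7}; Z2 = {1, 2, 3, 4, 5, 6, 7}; fixed.
Sat(AF ¬p) = {1, 2, 3, 4, 5, 6, 7}
|Sat(AF ¬p)| = |{1, 2, 3, 4, 5, 6, 7}| = 7.

7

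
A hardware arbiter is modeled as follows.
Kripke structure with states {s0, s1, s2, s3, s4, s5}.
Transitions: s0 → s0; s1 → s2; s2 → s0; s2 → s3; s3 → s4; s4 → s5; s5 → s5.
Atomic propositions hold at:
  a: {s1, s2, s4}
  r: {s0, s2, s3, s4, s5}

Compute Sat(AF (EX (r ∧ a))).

Sat(r ∧ a) = {s2, s4}
Sat(EX (r ∧ a)) = {s : some successor in {s2, s4}} = {s1, s3}
AF (EX (r ∧ a)): least fixpoint, start Z0 = {s1, s3}, add states with every successor in Z. Already a fixed point.
Sat(AF (EX (r ∧ a))) = {s1, s3}

{s1, s3}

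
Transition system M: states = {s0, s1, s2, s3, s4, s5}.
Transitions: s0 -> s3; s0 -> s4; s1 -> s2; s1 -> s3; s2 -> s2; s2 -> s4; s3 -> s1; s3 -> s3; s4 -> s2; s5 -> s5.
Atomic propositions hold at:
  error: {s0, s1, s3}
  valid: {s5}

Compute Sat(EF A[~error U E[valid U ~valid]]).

{s0, s1, s2, s3, s4}

Sat(~error) = {s2, s4, s5}
Sat(~valid) = {s0, s1, s2, s3, s4}
E[valid U ~valid]: least fixpoint, start Z0 = Sat(~valid) = {s0, s1, s2, s3, s4}, add states in Sat(valid) with some successor in Z. Already a fixed point.
Sat(E[valid U ~valid]) = {s0, s1, s2, s3, s4}
A[~error U E[valid U ~valid]]: least fixpoint, start Z0 = Sat(E[valid U ~valid]) = {s0, s1, s2, s3, s4}, add states in Sat(~error) with every successor in Z. Already a fixed point.
Sat(A[~error U E[valid U ~valid]]) = {s0, s1, s2, s3, s4}
EF A[~error U E[valid U ~valid]]: least fixpoint, start Z0 = {s0, s1, s2, s3, s4}, add states with some successor in Z. Already a fixed point.
Sat(EF A[~error U E[valid U ~valid]]) = {s0, s1, s2, s3, s4}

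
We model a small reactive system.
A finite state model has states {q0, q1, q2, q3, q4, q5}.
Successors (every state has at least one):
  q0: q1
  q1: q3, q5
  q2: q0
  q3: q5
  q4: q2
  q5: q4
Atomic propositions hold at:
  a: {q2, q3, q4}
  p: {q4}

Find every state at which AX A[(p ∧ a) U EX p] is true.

Sat(p ∧ a) = {q4}
Sat(EX p) = {s : some successor in {q4}} = {q5}
A[(p ∧ a) U EX p]: least fixpoint, start Z0 = Sat(EX p) = {q5}, add states in Sat(p ∧ a) with every successor in Z. Already a fixed point.
Sat(A[(p ∧ a) U EX p]) = {q5}
Sat(AX A[(p ∧ a) U EX p]) = {s : every successor in {q5}} = {q3}

{q3}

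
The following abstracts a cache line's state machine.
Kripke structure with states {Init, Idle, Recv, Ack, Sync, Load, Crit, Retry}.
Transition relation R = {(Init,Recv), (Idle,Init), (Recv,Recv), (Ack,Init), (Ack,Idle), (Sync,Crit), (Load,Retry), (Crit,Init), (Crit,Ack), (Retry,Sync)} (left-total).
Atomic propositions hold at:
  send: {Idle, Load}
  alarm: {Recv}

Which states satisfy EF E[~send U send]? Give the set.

Sat(~send) = {Init, Recv, Ack, Sync, Crit, Retry}
E[~send U send]: least fixpoint, start Z0 = Sat(send) = {Idle, Load}, add states in Sat(~send) with some successor in Z. Z1 = {Idle, Ack, Load}; Z2 = {Idle, Ack, Load, Crit}; Z3 = {Idle, Ack, Sync, Load, Crit}; Z4 = {Idle, Ack, Sync, Load, Crit, Retry}; fixed.
Sat(E[~send U send]) = {Idle, Ack, Sync, Load, Crit, Retry}
EF E[~send U send]: least fixpoint, start Z0 = {Idle, Ack, Sync, Load, Crit, Retry}, add states with some successor in Z. Already a fixed point.
Sat(EF E[~send U send]) = {Idle, Ack, Sync, Load, Crit, Retry}

{Idle, Ack, Sync, Load, Crit, Retry}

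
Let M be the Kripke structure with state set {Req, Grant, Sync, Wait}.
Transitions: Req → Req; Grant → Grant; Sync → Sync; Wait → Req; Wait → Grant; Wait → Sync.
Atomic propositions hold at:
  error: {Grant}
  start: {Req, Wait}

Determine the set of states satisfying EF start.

EF start: least fixpoint, start Z0 = {Req, Wait}, add states with some successor in Z. Already a fixed point.
Sat(EF start) = {Req, Wait}

{Req, Wait}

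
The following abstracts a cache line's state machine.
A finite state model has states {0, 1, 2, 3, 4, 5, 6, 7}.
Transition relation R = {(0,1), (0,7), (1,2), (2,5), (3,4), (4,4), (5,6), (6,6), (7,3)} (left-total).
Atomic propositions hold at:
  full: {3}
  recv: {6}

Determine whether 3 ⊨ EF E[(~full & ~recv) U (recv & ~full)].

No

Sat(~full) = {0, 1, 2, 4, 5, 6, 7}
Sat(~recv) = {0, 1, 2, 3, 4, 5, 7}
Sat(~full & ~recv) = {0, 1, 2, 4, 5, 7}
Sat(recv & ~full) = {6}
E[(~full & ~recv) U (recv & ~full)]: least fixpoint, start Z0 = Sat((recv & ~full)) = {6}, add states in Sat(~full & ~recv) with some successor in Z. Z1 = {5, 6}; Z2 = {2, 5, 6}; Z3 = {1, 2, 5, 6}; Z4 = {0, 1, 2, 5, 6}; fixed.
Sat(E[(~full & ~recv) U (recv & ~full)]) = {0, 1, 2, 5, 6}
EF E[(~full & ~recv) U (recv & ~full)]: least fixpoint, start Z0 = {0, 1, 2, 5, 6}, add states with some successor in Z. Already a fixed point.
Sat(EF E[(~full & ~recv) U (recv & ~full)]) = {0, 1, 2, 5, 6}
3 ∉ Sat(EF E[(~full & ~recv) U (recv & ~full)]) = {0, 1, 2, 5, 6}, so the formula does not hold at 3.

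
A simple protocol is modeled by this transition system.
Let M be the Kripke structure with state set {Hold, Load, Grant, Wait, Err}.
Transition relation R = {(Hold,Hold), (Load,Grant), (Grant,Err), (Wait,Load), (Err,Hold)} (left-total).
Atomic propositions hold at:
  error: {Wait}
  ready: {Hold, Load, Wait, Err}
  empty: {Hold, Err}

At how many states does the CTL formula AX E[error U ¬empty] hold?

Sat(¬empty) = {Load, Grant, Wait}
E[error U ¬empty]: least fixpoint, start Z0 = Sat(¬empty) = {Load, Grant, Wait}, add states in Sat(error) with some successor in Z. Already a fixed point.
Sat(E[error U ¬empty]) = {Load, Grant, Wait}
Sat(AX E[error U ¬empty]) = {s : every successor in {Load, Grant, Wait}} = {Load, Wait}
|Sat(AX E[error U ¬empty])| = |{Load, Wait}| = 2.

2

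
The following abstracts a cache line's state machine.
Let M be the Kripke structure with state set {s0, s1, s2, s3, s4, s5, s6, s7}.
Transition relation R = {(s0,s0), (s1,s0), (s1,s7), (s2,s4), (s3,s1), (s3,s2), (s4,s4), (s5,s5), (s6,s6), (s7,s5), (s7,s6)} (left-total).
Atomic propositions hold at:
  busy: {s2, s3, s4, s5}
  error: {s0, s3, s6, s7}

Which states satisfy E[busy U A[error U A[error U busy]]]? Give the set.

{s2, s3, s4, s5}

A[error U busy]: least fixpoint, start Z0 = Sat(busy) = {s2, s3, s4, s5}, add states in Sat(error) with every successor in Z. Already a fixed point.
Sat(A[error U busy]) = {s2, s3, s4, s5}
A[error U A[error U busy]]: least fixpoint, start Z0 = Sat(A[error U busy]) = {s2, s3, s4, s5}, add states in Sat(error) with every successor in Z. Already a fixed point.
Sat(A[error U A[error U busy]]) = {s2, s3, s4, s5}
E[busy U A[error U A[error U busy]]]: least fixpoint, start Z0 = Sat(A[error U A[error U busy]]) = {s2, s3, s4, s5}, add states in Sat(busy) with some successor in Z. Already a fixed point.
Sat(E[busy U A[error U A[error U busy]]]) = {s2, s3, s4, s5}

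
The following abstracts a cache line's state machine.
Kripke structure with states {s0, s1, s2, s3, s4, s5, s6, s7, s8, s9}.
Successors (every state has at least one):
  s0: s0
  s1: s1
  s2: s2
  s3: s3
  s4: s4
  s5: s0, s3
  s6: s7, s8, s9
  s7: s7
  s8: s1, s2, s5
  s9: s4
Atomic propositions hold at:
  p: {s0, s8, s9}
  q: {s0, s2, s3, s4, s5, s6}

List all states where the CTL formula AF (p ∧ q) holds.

{s0}

Sat(p ∧ q) = {s0}
AF (p ∧ q): least fixpoint, start Z0 = {s0}, add states with every successor in Z. Already a fixed point.
Sat(AF (p ∧ q)) = {s0}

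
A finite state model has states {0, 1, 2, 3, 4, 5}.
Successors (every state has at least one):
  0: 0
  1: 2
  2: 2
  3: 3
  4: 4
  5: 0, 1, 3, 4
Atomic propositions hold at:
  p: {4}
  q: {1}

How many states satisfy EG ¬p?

5

Sat(¬p) = {0, 1, 2, 3, 5}
EG ¬p: greatest fixpoint, start Z0 = {0, 1, 2, 3, 5}, keep only states in Sat with some successor in Z. Already a fixed point.
Sat(EG ¬p) = {0, 1, 2, 3, 5}
|Sat(EG ¬p)| = |{0, 1, 2, 3, 5}| = 5.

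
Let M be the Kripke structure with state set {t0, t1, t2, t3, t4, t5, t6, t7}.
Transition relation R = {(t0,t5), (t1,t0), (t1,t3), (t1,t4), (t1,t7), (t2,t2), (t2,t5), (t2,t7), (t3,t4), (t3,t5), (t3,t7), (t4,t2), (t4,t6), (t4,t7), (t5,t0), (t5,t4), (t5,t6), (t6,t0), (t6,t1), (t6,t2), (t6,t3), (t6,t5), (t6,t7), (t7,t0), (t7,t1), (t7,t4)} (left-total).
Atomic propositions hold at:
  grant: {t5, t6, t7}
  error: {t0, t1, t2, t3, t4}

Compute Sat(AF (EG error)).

EG error: greatest fixpoint, start Z0 = {t0, t1, t2, t3, t4}, keep only states in Sat with some successor in Z. Z1 = {t1, t2, t3, t4}; fixed.
Sat(EG error) = {t1, t2, t3, t4}
AF (EG error): least fixpoint, start Z0 = {t1, t2, t3, t4}, add states with every successor in Z. Already a fixed point.
Sat(AF (EG error)) = {t1, t2, t3, t4}

{t1, t2, t3, t4}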